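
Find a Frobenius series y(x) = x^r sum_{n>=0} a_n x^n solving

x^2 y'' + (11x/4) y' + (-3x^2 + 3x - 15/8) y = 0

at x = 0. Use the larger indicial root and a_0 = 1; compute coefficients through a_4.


Write in Frobenius form y'' + (p(x)/x) y' + (q(x)/x^2) y = 0:
  p(x) = 11/4,  q(x) = -3x^2 + 3x - 15/8.
Indicial equation: r(r-1) + (11/4) r + (-15/8) = 0 -> roots r_1 = 3/4, r_2 = -5/2.
Take r = r_1 = 3/4. Let y(x) = x^r sum_{n>=0} a_n x^n with a_0 = 1.
Substitute y = x^r sum a_n x^n and match x^{r+n}. The recurrence is
  D(n) a_n + 3 a_{n-1} - 3 a_{n-2} = 0,  where D(n) = (r+n)(r+n-1) + (11/4)(r+n) + (-15/8).
  a_n = [-3 a_{n-1} + 3 a_{n-2}] / D(n).
Since the indicial polynomial factors as (r - r_1)(r - r_2), D(n) = (r_1 + n - r_1)(r_1 + n - r_2) = n(n + 13/4).
Evaluating step by step (a_0 = 1):
  n = 1: D(1) = 1(1 + 13/4) = 17/4; numerator = -3(1) = -3; a_1 = (-3)/(17/4) = -12/17
  n = 2: D(2) = 2(2 + 13/4) = 21/2; numerator = -3(-12/17) + 3(1) = 87/17; a_2 = (87/17)/(21/2) = 58/119
  n = 3: D(3) = 3(3 + 13/4) = 75/4; numerator = -3(58/119) + 3(-12/17) = -426/119; a_3 = (-426/119)/(75/4) = -568/2975
  n = 4: D(4) = 4(4 + 13/4) = 29; numerator = -3(-568/2975) + 3(58/119) = 6054/2975; a_4 = (6054/2975)/(29) = 6054/86275

r = 3/4; a_0 = 1; a_1 = -12/17; a_2 = 58/119; a_3 = -568/2975; a_4 = 6054/86275


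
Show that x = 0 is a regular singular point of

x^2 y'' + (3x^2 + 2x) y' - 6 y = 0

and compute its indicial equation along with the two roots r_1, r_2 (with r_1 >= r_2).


Divide by x^2 to reach normal form y'' + P_1(x) y' + P_2(x) y = 0 with P_1(x) = 3 + 2/x and P_2(x) = -6/x^2.
x = 0 is a singular point because the y'-coefficient 3 + 2/x has a pole at x = 0 and the y-coefficient -6/x^2 has a pole at x = 0.
It is a regular singular point because x P_1(x) = p(x) = 3x + 2 and x^2 P_2(x) = q(x) = -6 are polynomials, hence analytic at x = 0.
p(0) = 2,  q(0) = -6.
Indicial equation: r(r-1) + p(0) r + q(0) = 0, i.e. r^2 + (p(0) - 1) r + q(0) = 0, i.e. r^2 + 1 r - 6 = 0.
Discriminant: (1)^2 - 4(-6) = 25, so r = (-1 ± 5)/2.
Solving: r_1 = 2, r_2 = -3.

indicial: r^2 + 1 r - 6 = 0; roots r_1 = 2, r_2 = -3


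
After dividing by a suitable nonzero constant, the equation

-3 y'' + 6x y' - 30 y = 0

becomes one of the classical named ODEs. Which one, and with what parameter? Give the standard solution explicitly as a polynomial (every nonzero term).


All three coefficients share the factor -3; dividing through by -3 gives  y'' - 2x y' + 10 y = 0.
This matches the Hermite equation y'' - 2x y' + 2n y = 0 with 2n = 10, so n = 5; the polynomial solution is H_5(x).
With y = sum_k a_k x^k, matching x^k gives (k+2)(k+1) a_{k+2} = 2(k - n) a_k = 2(k - 5) a_k. The right side vanishes at k = 5, so the series with the parity of 5 terminates at degree 5.
Standard normalization: leading coefficient of H_n is 2^n, so a_5 = 2^5 = 32. Work downward with a_k = (k+1)(k+2) a_{k+2} / (2(k - n)):
  a_3 = (4)(5)(32) / (2(3 - 5)) = 640/(-4) = -160
  a_1 = (2)(3)(-160) / (2(1 - 5)) = -960/(-8) = 120
Hence H_5(x) = 32 x^5 - 160 x^3 + 120 x.

H_5(x); series = 32 x^5 - 160 x^3 + 120 x


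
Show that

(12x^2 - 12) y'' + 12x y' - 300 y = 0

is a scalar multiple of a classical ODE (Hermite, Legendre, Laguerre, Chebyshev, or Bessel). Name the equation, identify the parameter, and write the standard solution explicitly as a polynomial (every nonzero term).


All three coefficients share the factor -12; dividing through by -12 gives  (1 - x^2) y'' - x y' + 25 y = 0.
This matches the Chebyshev equation (1 - x^2) y'' - x y' + n^2 y = 0 (note the -x y' term, not -2x y') with n^2 = 25, so n = 5; the polynomial solution is T_5(x).
With y = sum_k a_k x^k, matching x^k gives (k+2)(k+1) a_{k+2} = (k^2 - n^2) a_k = (k - 5)(k + 5) a_k. The right side vanishes at k = 5, so the series with the parity of 5 terminates at degree 5.
Standard normalization: leading coefficient of T_n is 2^(n-1), so a_5 = 2^4 = 16. Work downward with a_k = (k+1)(k+2) a_{k+2} / ((k - 5)(k + 5)):
  a_3 = (4)(5)(16) / ((3 - 5)(3 + 5)) = 320/(-16) = -20
  a_1 = (2)(3)(-20) / ((1 - 5)(1 + 5)) = -120/(-24) = 5
Hence T_5(x) = 16 x^5 - 20 x^3 + 5 x.

T_5(x); series = 16 x^5 - 20 x^3 + 5 x


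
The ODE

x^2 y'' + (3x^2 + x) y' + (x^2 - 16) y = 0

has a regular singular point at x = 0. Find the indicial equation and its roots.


Divide by x^2 to reach normal form y'' + P_1(x) y' + P_2(x) y = 0 with P_1(x) = 3 + 1/x and P_2(x) = 1 - 16/x^2.
x = 0 is a singular point because the y'-coefficient 3 + 1/x has a pole at x = 0 and the y-coefficient 1 - 16/x^2 has a pole at x = 0.
It is a regular singular point because x P_1(x) = p(x) = 3x + 1 and x^2 P_2(x) = q(x) = x^2 - 16 are polynomials, hence analytic at x = 0.
p(0) = 1,  q(0) = -16.
Indicial equation: r(r-1) + p(0) r + q(0) = 0, i.e. r^2 + (p(0) - 1) r + q(0) = 0, i.e. r^2 - 16 = 0.
Discriminant: (0)^2 - 4(-16) = 64, so r = (0 ± 8)/2.
Solving: r_1 = 4, r_2 = -4.

indicial: r^2 - 16 = 0; roots r_1 = 4, r_2 = -4


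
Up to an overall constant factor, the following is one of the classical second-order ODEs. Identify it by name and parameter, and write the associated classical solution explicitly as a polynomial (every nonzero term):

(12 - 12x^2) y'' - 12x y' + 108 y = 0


All three coefficients share the factor 12; dividing through by 12 gives  (1 - x^2) y'' - x y' + 9 y = 0.
This matches the Chebyshev equation (1 - x^2) y'' - x y' + n^2 y = 0 (note the -x y' term, not -2x y') with n^2 = 9, so n = 3; the polynomial solution is T_3(x).
With y = sum_k a_k x^k, matching x^k gives (k+2)(k+1) a_{k+2} = (k^2 - n^2) a_k = (k - 3)(k + 3) a_k. The right side vanishes at k = 3, so the series with the parity of 3 terminates at degree 3.
Standard normalization: leading coefficient of T_n is 2^(n-1), so a_3 = 2^2 = 4. Work downward with a_k = (k+1)(k+2) a_{k+2} / ((k - 3)(k + 3)):
  a_1 = (2)(3)(4) / ((1 - 3)(1 + 3)) = 24/(-8) = -3
Hence T_3(x) = 4 x^3 - 3 x.

T_3(x); series = 4 x^3 - 3 x


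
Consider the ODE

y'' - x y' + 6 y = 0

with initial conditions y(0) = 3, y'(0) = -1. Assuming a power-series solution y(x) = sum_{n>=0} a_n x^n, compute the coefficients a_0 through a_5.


Ansatz: y(x) = sum_{n>=0} a_n x^n, so y'(x) = sum_{n>=1} n a_n x^(n-1) and y''(x) = sum_{n>=2} n(n-1) a_n x^(n-2).
Substitute into P(x) y'' + Q(x) y' + R(x) y = 0 with P(x) = 1, Q(x) = -x, R(x) = 6, and match powers of x.
Initial conditions: a_0 = 3, a_1 = -1.
Setting the coefficient of each power of x to zero and solving order by order (substituting the coefficients already found):
  x^0: 2 a_2 + 6 a_0 = 0  ->  2 a_2 = -6 a_0 = -18  ->  a_2 = -9
  x^1: 6 a_3 + 5 a_1 = 0  ->  6 a_3 = -5 a_1 = 5  ->  a_3 = 5/6
  x^2: 12 a_4 + 4 a_2 = 0  ->  12 a_4 = -4 a_2 = 36  ->  a_4 = 3
  x^3: 20 a_5 + 3 a_3 = 0  ->  20 a_5 = -3 a_3 = -5/2  ->  a_5 = -1/8
Truncated series: y(x) = 3 - x - 9 x^2 + (5/6) x^3 + 3 x^4 - (1/8) x^5 + O(x^6).

a_0 = 3; a_1 = -1; a_2 = -9; a_3 = 5/6; a_4 = 3; a_5 = -1/8


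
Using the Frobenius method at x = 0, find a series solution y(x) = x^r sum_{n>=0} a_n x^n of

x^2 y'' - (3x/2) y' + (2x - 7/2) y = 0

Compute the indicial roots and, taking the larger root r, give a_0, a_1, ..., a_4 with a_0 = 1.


Write in Frobenius form y'' + (p(x)/x) y' + (q(x)/x^2) y = 0:
  p(x) = -3/2,  q(x) = 2x - 7/2.
Indicial equation: r(r-1) + (-3/2) r + (-7/2) = 0 -> roots r_1 = 7/2, r_2 = -1.
Take r = r_1 = 7/2. Let y(x) = x^r sum_{n>=0} a_n x^n with a_0 = 1.
Substitute y = x^r sum a_n x^n and match x^{r+n}. The recurrence is
  D(n) a_n + 2 a_{n-1} = 0,  where D(n) = (r+n)(r+n-1) + (-3/2)(r+n) + (-7/2).
  a_n = -2 / D(n) * a_{n-1}.
Since the indicial polynomial factors as (r - r_1)(r - r_2), D(n) = (r_1 + n - r_1)(r_1 + n - r_2) = n(n + 9/2).
Evaluating step by step (a_0 = 1):
  n = 1: D(1) = 1(1 + 9/2) = 11/2; numerator = -2(1) = -2; a_1 = (-2)/(11/2) = -4/11
  n = 2: D(2) = 2(2 + 9/2) = 13; numerator = -2(-4/11) = 8/11; a_2 = (8/11)/(13) = 8/143
  n = 3: D(3) = 3(3 + 9/2) = 45/2; numerator = -2(8/143) = -16/143; a_3 = (-16/143)/(45/2) = -32/6435
  n = 4: D(4) = 4(4 + 9/2) = 34; numerator = -2(-32/6435) = 64/6435; a_4 = (64/6435)/(34) = 32/109395

r = 7/2; a_0 = 1; a_1 = -4/11; a_2 = 8/143; a_3 = -32/6435; a_4 = 32/109395


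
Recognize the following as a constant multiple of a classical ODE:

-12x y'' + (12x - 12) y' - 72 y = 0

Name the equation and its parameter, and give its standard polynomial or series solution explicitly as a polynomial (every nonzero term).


All three coefficients share the factor -12; dividing through by -12 gives  x y'' + (1 - x) y' + 6 y = 0.
This matches the Laguerre equation x y'' + (1 - x) y' + n y = 0 with n = 6; the polynomial solution is L_6(x).
With y = sum_k a_k x^k, matching x^k gives (k+1)k a_{k+1} + (k+1) a_{k+1} - k a_k + n a_k = 0, i.e. (k+1)^2 a_{k+1} = (k - n) a_k = (k - 6) a_k. The right side vanishes at k = 6, so the series terminates at degree 6.
Standard normalization L_n(0) = 1 gives a_0 = 1. Work upward with a_{k+1} = (k - 6) a_k / (k+1)^2:
  a_1 = (0 - 6)(1) / 1^2 = -6/1 = -6
  a_2 = (1 - 6)(-6) / 2^2 = 30/4 = 15/2
  a_3 = (2 - 6)(15/2) / 3^2 = -30/9 = -10/3
  a_4 = (3 - 6)(-10/3) / 4^2 = 10/16 = 5/8
  a_5 = (4 - 6)(5/8) / 5^2 = (-5/4)/25 = -1/20
  a_6 = (5 - 6)(-1/20) / 6^2 = (1/20)/36 = 1/720
Hence L_6(x) = x^6/720 - x^5/20 + 5 x^4/8 - 10 x^3/3 + 15 x^2/2 - 6 x + 1.

L_6(x); series = x^6/720 - x^5/20 + 5 x^4/8 - 10 x^3/3 + 15 x^2/2 - 6 x + 1


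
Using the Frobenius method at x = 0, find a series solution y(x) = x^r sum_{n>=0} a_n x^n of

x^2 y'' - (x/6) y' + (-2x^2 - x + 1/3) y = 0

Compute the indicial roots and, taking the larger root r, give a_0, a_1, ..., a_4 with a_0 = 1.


Write in Frobenius form y'' + (p(x)/x) y' + (q(x)/x^2) y = 0:
  p(x) = -1/6,  q(x) = -2x^2 - x + 1/3.
Indicial equation: r(r-1) + (-1/6) r + (1/3) = 0 -> roots r_1 = 2/3, r_2 = 1/2.
Take r = r_1 = 2/3. Let y(x) = x^r sum_{n>=0} a_n x^n with a_0 = 1.
Substitute y = x^r sum a_n x^n and match x^{r+n}. The recurrence is
  D(n) a_n - 1 a_{n-1} - 2 a_{n-2} = 0,  where D(n) = (r+n)(r+n-1) + (-1/6)(r+n) + (1/3).
  a_n = [1 a_{n-1} + 2 a_{n-2}] / D(n).
Since the indicial polynomial factors as (r - r_1)(r - r_2), D(n) = (r_1 + n - r_1)(r_1 + n - r_2) = n(n + 1/6).
Evaluating step by step (a_0 = 1):
  n = 1: D(1) = 1(1 + 1/6) = 7/6; numerator = 1(1) = 1; a_1 = (1)/(7/6) = 6/7
  n = 2: D(2) = 2(2 + 1/6) = 13/3; numerator = 1(6/7) + 2(1) = 20/7; a_2 = (20/7)/(13/3) = 60/91
  n = 3: D(3) = 3(3 + 1/6) = 19/2; numerator = 1(60/91) + 2(6/7) = 216/91; a_3 = (216/91)/(19/2) = 432/1729
  n = 4: D(4) = 4(4 + 1/6) = 50/3; numerator = 1(432/1729) + 2(60/91) = 2712/1729; a_4 = (2712/1729)/(50/3) = 4068/43225

r = 2/3; a_0 = 1; a_1 = 6/7; a_2 = 60/91; a_3 = 432/1729; a_4 = 4068/43225


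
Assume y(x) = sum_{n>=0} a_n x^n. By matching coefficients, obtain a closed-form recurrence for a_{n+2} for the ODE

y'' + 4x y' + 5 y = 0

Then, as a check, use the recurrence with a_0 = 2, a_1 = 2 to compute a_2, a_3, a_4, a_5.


Substitute y = sum_n a_n x^n.
y''(x) has coefficient (n+2)(n+1) a_{n+2} at x^n;
4 x y'(x) has coefficient 4 n a_n at x^n (shift);
5 y(x) has coefficient 5 a_n at x^n.
Matching x^n: (n+2)(n+1) a_{n+2} + (4n + 5) a_n = 0.
Thus a_{n+2} = (-4n - 5) / ((n+1)(n+2)) * a_n.

Check with a_0 = 2, a_1 = 2 (apply the recurrence for n = 0, 1, 2, 3): a_0 = 2, a_1 = 2, a_2 = -5, a_3 = -3, a_4 = 65/12, a_5 = 51/20.

a_(n+2) = (-4n - 5) / ((n+1)(n+2)) * a_n; check: a_0 = 2, a_1 = 2, a_2 = -5, a_3 = -3, a_4 = 65/12, a_5 = 51/20


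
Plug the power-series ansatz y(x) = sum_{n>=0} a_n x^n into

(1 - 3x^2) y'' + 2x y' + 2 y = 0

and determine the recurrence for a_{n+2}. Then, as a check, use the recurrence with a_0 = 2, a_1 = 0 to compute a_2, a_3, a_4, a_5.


Substitute y = sum_n a_n x^n.
(1 - 3 x^2) y'' contributes (n+2)(n+1) a_{n+2} - 3 n(n-1) a_n at x^n.
2 x y'(x) contributes 2 n a_n at x^n.
2 y(x) contributes 2 a_n at x^n.
Matching x^n: (n+2)(n+1) a_{n+2} + (-3 n(n-1) + 2 n + 2) a_n = 0.
Thus a_{n+2} = (3 n(n-1) - 2 n - 2) / ((n+1)(n+2)) * a_n.

Check with a_0 = 2, a_1 = 0 (apply the recurrence for n = 0, 1, 2, 3): a_0 = 2, a_1 = 0, a_2 = -2, a_3 = 0, a_4 = 0, a_5 = 0.

a_(n+2) = (3 n(n-1) - 2 n - 2) / ((n+1)(n+2)) * a_n; check: a_0 = 2, a_1 = 0, a_2 = -2, a_3 = 0, a_4 = 0, a_5 = 0


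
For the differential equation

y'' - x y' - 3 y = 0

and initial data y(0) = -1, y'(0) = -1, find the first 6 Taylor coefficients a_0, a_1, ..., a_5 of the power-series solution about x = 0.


Ansatz: y(x) = sum_{n>=0} a_n x^n, so y'(x) = sum_{n>=1} n a_n x^(n-1) and y''(x) = sum_{n>=2} n(n-1) a_n x^(n-2).
Substitute into P(x) y'' + Q(x) y' + R(x) y = 0 with P(x) = 1, Q(x) = -x, R(x) = -3, and match powers of x.
Initial conditions: a_0 = -1, a_1 = -1.
Setting the coefficient of each power of x to zero and solving order by order (substituting the coefficients already found):
  x^0: 2 a_2 - 3 a_0 = 0  ->  2 a_2 = 3 a_0 = -3  ->  a_2 = -3/2
  x^1: 6 a_3 - 4 a_1 = 0  ->  6 a_3 = 4 a_1 = -4  ->  a_3 = -2/3
  x^2: 12 a_4 - 5 a_2 = 0  ->  12 a_4 = 5 a_2 = -15/2  ->  a_4 = -5/8
  x^3: 20 a_5 - 6 a_3 = 0  ->  20 a_5 = 6 a_3 = -4  ->  a_5 = -1/5
Truncated series: y(x) = -1 - x - (3/2) x^2 - (2/3) x^3 - (5/8) x^4 - (1/5) x^5 + O(x^6).

a_0 = -1; a_1 = -1; a_2 = -3/2; a_3 = -2/3; a_4 = -5/8; a_5 = -1/5


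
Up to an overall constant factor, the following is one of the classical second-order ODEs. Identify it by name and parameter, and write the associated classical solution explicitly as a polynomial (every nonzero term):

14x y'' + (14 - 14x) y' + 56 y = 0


All three coefficients share the factor 14; dividing through by 14 gives  x y'' + (1 - x) y' + 4 y = 0.
This matches the Laguerre equation x y'' + (1 - x) y' + n y = 0 with n = 4; the polynomial solution is L_4(x).
With y = sum_k a_k x^k, matching x^k gives (k+1)k a_{k+1} + (k+1) a_{k+1} - k a_k + n a_k = 0, i.e. (k+1)^2 a_{k+1} = (k - n) a_k = (k - 4) a_k. The right side vanishes at k = 4, so the series terminates at degree 4.
Standard normalization L_n(0) = 1 gives a_0 = 1. Work upward with a_{k+1} = (k - 4) a_k / (k+1)^2:
  a_1 = (0 - 4)(1) / 1^2 = -4/1 = -4
  a_2 = (1 - 4)(-4) / 2^2 = 12/4 = 3
  a_3 = (2 - 4)(3) / 3^2 = -6/9 = -2/3
  a_4 = (3 - 4)(-2/3) / 4^2 = (2/3)/16 = 1/24
Hence L_4(x) = x^4/24 - 2 x^3/3 + 3 x^2 - 4 x + 1.

L_4(x); series = x^4/24 - 2 x^3/3 + 3 x^2 - 4 x + 1


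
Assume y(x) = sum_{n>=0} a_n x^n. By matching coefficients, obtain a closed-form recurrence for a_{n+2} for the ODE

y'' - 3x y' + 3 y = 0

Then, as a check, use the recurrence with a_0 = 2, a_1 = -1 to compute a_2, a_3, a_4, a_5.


Substitute y = sum_n a_n x^n.
y''(x) has coefficient (n+2)(n+1) a_{n+2} at x^n;
-3 x y'(x) has coefficient -3 n a_n at x^n (shift);
3 y(x) has coefficient 3 a_n at x^n.
Matching x^n: (n+2)(n+1) a_{n+2} + (-3n + 3) a_n = 0.
Thus a_{n+2} = (3n - 3) / ((n+1)(n+2)) * a_n.

Check with a_0 = 2, a_1 = -1 (apply the recurrence for n = 0, 1, 2, 3): a_0 = 2, a_1 = -1, a_2 = -3, a_3 = 0, a_4 = -3/4, a_5 = 0.

a_(n+2) = (3n - 3) / ((n+1)(n+2)) * a_n; check: a_0 = 2, a_1 = -1, a_2 = -3, a_3 = 0, a_4 = -3/4, a_5 = 0


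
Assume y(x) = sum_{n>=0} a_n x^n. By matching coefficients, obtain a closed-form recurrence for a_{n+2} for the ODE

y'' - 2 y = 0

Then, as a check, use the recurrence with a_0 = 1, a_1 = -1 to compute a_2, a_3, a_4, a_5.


Substitute y = sum_n a_n x^n into y'' + (const) y = 0.
y''(x) = sum_{n>=0} (n+2)(n+1) a_{n+2} x^n.
The ODE becomes sum_n [(n+2)(n+1) a_{n+2} - 2 a_n] x^n = 0.
Setting each coefficient to zero gives the recurrence:
  (n+2)(n+1) a_{n+2} - 2 a_n = 0,
  a_{n+2} = 2 / ((n+1)(n+2)) a_n.

Check with a_0 = 1, a_1 = -1 (apply the recurrence for n = 0, 1, 2, 3): a_0 = 1, a_1 = -1, a_2 = 1, a_3 = -1/3, a_4 = 1/6, a_5 = -1/30.

a_{n+2} = 2/((n+1)(n+2)) * a_n; check: a_0 = 1, a_1 = -1, a_2 = 1, a_3 = -1/3, a_4 = 1/6, a_5 = -1/30


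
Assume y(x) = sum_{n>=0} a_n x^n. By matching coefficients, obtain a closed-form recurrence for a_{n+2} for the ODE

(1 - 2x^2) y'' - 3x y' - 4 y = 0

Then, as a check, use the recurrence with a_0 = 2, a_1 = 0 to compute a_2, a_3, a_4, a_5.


Substitute y = sum_n a_n x^n.
(1 - 2 x^2) y'' contributes (n+2)(n+1) a_{n+2} - 2 n(n-1) a_n at x^n.
-3 x y'(x) contributes -3 n a_n at x^n.
-4 y(x) contributes -4 a_n at x^n.
Matching x^n: (n+2)(n+1) a_{n+2} + (-2 n(n-1) - 3 n - 4) a_n = 0.
Thus a_{n+2} = (2 n(n-1) + 3 n + 4) / ((n+1)(n+2)) * a_n.

Check with a_0 = 2, a_1 = 0 (apply the recurrence for n = 0, 1, 2, 3): a_0 = 2, a_1 = 0, a_2 = 4, a_3 = 0, a_4 = 14/3, a_5 = 0.

a_(n+2) = (2 n(n-1) + 3 n + 4) / ((n+1)(n+2)) * a_n; check: a_0 = 2, a_1 = 0, a_2 = 4, a_3 = 0, a_4 = 14/3, a_5 = 0


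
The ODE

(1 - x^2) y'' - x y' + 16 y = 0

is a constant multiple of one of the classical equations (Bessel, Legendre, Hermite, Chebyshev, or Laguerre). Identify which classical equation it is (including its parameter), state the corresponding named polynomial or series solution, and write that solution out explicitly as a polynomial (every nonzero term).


The equation is already in a standard form:  (1 - x^2) y'' - x y' + 16 y = 0.
This matches the Chebyshev equation (1 - x^2) y'' - x y' + n^2 y = 0 (note the -x y' term, not -2x y') with n^2 = 16, so n = 4; the polynomial solution is T_4(x).
With y = sum_k a_k x^k, matching x^k gives (k+2)(k+1) a_{k+2} = (k^2 - n^2) a_k = (k - 4)(k + 4) a_k. The right side vanishes at k = 4, so the series with the parity of 4 terminates at degree 4.
Standard normalization: leading coefficient of T_n is 2^(n-1), so a_4 = 2^3 = 8. Work downward with a_k = (k+1)(k+2) a_{k+2} / ((k - 4)(k + 4)):
  a_2 = (3)(4)(8) / ((2 - 4)(2 + 4)) = 96/(-12) = -8
  a_0 = (1)(2)(-8) / ((0 - 4)(0 + 4)) = -16/(-16) = 1
Hence T_4(x) = 8 x^4 - 8 x^2 + 1.

T_4(x); series = 8 x^4 - 8 x^2 + 1


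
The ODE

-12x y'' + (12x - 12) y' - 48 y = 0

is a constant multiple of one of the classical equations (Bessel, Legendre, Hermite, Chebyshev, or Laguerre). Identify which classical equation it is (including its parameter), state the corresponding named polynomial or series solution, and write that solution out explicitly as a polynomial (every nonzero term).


All three coefficients share the factor -12; dividing through by -12 gives  x y'' + (1 - x) y' + 4 y = 0.
This matches the Laguerre equation x y'' + (1 - x) y' + n y = 0 with n = 4; the polynomial solution is L_4(x).
With y = sum_k a_k x^k, matching x^k gives (k+1)k a_{k+1} + (k+1) a_{k+1} - k a_k + n a_k = 0, i.e. (k+1)^2 a_{k+1} = (k - n) a_k = (k - 4) a_k. The right side vanishes at k = 4, so the series terminates at degree 4.
Standard normalization L_n(0) = 1 gives a_0 = 1. Work upward with a_{k+1} = (k - 4) a_k / (k+1)^2:
  a_1 = (0 - 4)(1) / 1^2 = -4/1 = -4
  a_2 = (1 - 4)(-4) / 2^2 = 12/4 = 3
  a_3 = (2 - 4)(3) / 3^2 = -6/9 = -2/3
  a_4 = (3 - 4)(-2/3) / 4^2 = (2/3)/16 = 1/24
Hence L_4(x) = x^4/24 - 2 x^3/3 + 3 x^2 - 4 x + 1.

L_4(x); series = x^4/24 - 2 x^3/3 + 3 x^2 - 4 x + 1


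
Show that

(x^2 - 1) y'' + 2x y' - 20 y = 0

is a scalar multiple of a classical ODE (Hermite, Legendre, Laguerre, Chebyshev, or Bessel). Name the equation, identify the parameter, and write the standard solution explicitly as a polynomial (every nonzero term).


All three coefficients share the factor -1; dividing through by -1 gives  (1 - x^2) y'' - 2x y' + 20 y = 0.
This matches the Legendre equation (1 - x^2) y'' - 2x y' + n(n+1) y = 0 (note the -2x y' term) with n(n+1) = 20, so n = 4; the polynomial solution is P_4(x).
With y = sum_k a_k x^k, matching x^k gives (k+2)(k+1) a_{k+2} = [k(k+1) - n(n+1)] a_k = (k - 4)(k + 5) a_k. The right side vanishes at k = 4, so the series with the parity of 4 terminates at degree 4.
Standard normalization (P_n(1) = 1): leading coefficient (2n)!/(2^n (n!)^2) = 40320/(16*576) = 35/8, so a_4 = 35/8. Work downward with a_k = (k+1)(k+2) a_{k+2} / ((k - 4)(k + 5)):
  a_2 = (3)(4)(35/8) / ((2 - 4)(2 + 5)) = (105/2)/(-14) = -15/4
  a_0 = (1)(2)(-15/4) / ((0 - 4)(0 + 5)) = (-15/2)/(-20) = 3/8
Hence P_4(x) = 35 x^4/8 - 15 x^2/4 + 3/8.

P_4(x); series = 35 x^4/8 - 15 x^2/4 + 3/8


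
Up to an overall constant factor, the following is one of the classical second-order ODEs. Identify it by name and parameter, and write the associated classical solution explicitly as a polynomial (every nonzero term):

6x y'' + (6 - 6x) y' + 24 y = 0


All three coefficients share the factor 6; dividing through by 6 gives  x y'' + (1 - x) y' + 4 y = 0.
This matches the Laguerre equation x y'' + (1 - x) y' + n y = 0 with n = 4; the polynomial solution is L_4(x).
With y = sum_k a_k x^k, matching x^k gives (k+1)k a_{k+1} + (k+1) a_{k+1} - k a_k + n a_k = 0, i.e. (k+1)^2 a_{k+1} = (k - n) a_k = (k - 4) a_k. The right side vanishes at k = 4, so the series terminates at degree 4.
Standard normalization L_n(0) = 1 gives a_0 = 1. Work upward with a_{k+1} = (k - 4) a_k / (k+1)^2:
  a_1 = (0 - 4)(1) / 1^2 = -4/1 = -4
  a_2 = (1 - 4)(-4) / 2^2 = 12/4 = 3
  a_3 = (2 - 4)(3) / 3^2 = -6/9 = -2/3
  a_4 = (3 - 4)(-2/3) / 4^2 = (2/3)/16 = 1/24
Hence L_4(x) = x^4/24 - 2 x^3/3 + 3 x^2 - 4 x + 1.

L_4(x); series = x^4/24 - 2 x^3/3 + 3 x^2 - 4 x + 1


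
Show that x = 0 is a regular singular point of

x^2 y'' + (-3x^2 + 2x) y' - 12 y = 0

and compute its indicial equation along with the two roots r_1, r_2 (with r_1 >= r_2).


Divide by x^2 to reach normal form y'' + P_1(x) y' + P_2(x) y = 0 with P_1(x) = -3 + 2/x and P_2(x) = -12/x^2.
x = 0 is a singular point because the y'-coefficient -3 + 2/x has a pole at x = 0 and the y-coefficient -12/x^2 has a pole at x = 0.
It is a regular singular point because x P_1(x) = p(x) = 2 - 3x and x^2 P_2(x) = q(x) = -12 are polynomials, hence analytic at x = 0.
p(0) = 2,  q(0) = -12.
Indicial equation: r(r-1) + p(0) r + q(0) = 0, i.e. r^2 + (p(0) - 1) r + q(0) = 0, i.e. r^2 + 1 r - 12 = 0.
Discriminant: (1)^2 - 4(-12) = 49, so r = (-1 ± 7)/2.
Solving: r_1 = 3, r_2 = -4.

indicial: r^2 + 1 r - 12 = 0; roots r_1 = 3, r_2 = -4


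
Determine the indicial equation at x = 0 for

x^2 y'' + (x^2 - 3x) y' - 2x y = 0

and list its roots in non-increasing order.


Divide by x^2 to reach normal form y'' + P_1(x) y' + P_2(x) y = 0 with P_1(x) = 1 - 3/x and P_2(x) = -2/x.
x = 0 is a singular point because the y'-coefficient 1 - 3/x has a pole at x = 0 and the y-coefficient -2/x has a pole at x = 0.
It is a regular singular point because x P_1(x) = p(x) = x - 3 and x^2 P_2(x) = q(x) = -2x are polynomials, hence analytic at x = 0.
p(0) = -3,  q(0) = 0.
Indicial equation: r(r-1) + p(0) r + q(0) = 0, i.e. r^2 + (p(0) - 1) r + q(0) = 0, i.e. r^2 - 4 r = 0.
Discriminant: (-4)^2 - 4(0) = 16, so r = (4 ± 4)/2.
Solving: r_1 = 4, r_2 = 0.

indicial: r^2 - 4 r = 0; roots r_1 = 4, r_2 = 0


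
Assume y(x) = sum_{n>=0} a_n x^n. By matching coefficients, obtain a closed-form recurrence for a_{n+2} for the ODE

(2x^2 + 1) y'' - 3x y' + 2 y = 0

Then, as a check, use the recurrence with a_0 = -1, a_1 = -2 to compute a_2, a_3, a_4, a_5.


Substitute y = sum_n a_n x^n.
(1 + 2 x^2) y'' contributes (n+2)(n+1) a_{n+2} + 2 n(n-1) a_n at x^n.
-3 x y'(x) contributes -3 n a_n at x^n.
2 y(x) contributes 2 a_n at x^n.
Matching x^n: (n+2)(n+1) a_{n+2} + (2 n(n-1) - 3 n + 2) a_n = 0.
Thus a_{n+2} = (-2 n(n-1) + 3 n - 2) / ((n+1)(n+2)) * a_n.

Check with a_0 = -1, a_1 = -2 (apply the recurrence for n = 0, 1, 2, 3): a_0 = -1, a_1 = -2, a_2 = 1, a_3 = -1/3, a_4 = 0, a_5 = 1/12.

a_(n+2) = (-2 n(n-1) + 3 n - 2) / ((n+1)(n+2)) * a_n; check: a_0 = -1, a_1 = -2, a_2 = 1, a_3 = -1/3, a_4 = 0, a_5 = 1/12


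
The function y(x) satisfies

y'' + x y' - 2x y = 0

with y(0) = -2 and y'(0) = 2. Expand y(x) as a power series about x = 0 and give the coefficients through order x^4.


Ansatz: y(x) = sum_{n>=0} a_n x^n, so y'(x) = sum_{n>=1} n a_n x^(n-1) and y''(x) = sum_{n>=2} n(n-1) a_n x^(n-2).
Substitute into P(x) y'' + Q(x) y' + R(x) y = 0 with P(x) = 1, Q(x) = x, R(x) = -2x, and match powers of x.
Initial conditions: a_0 = -2, a_1 = 2.
Setting the coefficient of each power of x to zero and solving order by order (substituting the coefficients already found):
  x^0: 2 a_2 = 0  ->  a_2 = 0
  x^1: 6 a_3 + a_1 - 2 a_0 = 0  ->  6 a_3 = -a_1 + 2 a_0 = -6  ->  a_3 = -1
  x^2: 12 a_4 + 2 a_2 - 2 a_1 = 0  ->  12 a_4 = -2 a_2 + 2 a_1 = 4  ->  a_4 = 1/3
Truncated series: y(x) = -2 + 2 x - x^3 + (1/3) x^4 + O(x^5).

a_0 = -2; a_1 = 2; a_2 = 0; a_3 = -1; a_4 = 1/3


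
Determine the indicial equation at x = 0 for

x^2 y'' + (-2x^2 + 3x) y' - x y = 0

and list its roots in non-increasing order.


Divide by x^2 to reach normal form y'' + P_1(x) y' + P_2(x) y = 0 with P_1(x) = -2 + 3/x and P_2(x) = -1/x.
x = 0 is a singular point because the y'-coefficient -2 + 3/x has a pole at x = 0 and the y-coefficient -1/x has a pole at x = 0.
It is a regular singular point because x P_1(x) = p(x) = 3 - 2x and x^2 P_2(x) = q(x) = -x are polynomials, hence analytic at x = 0.
p(0) = 3,  q(0) = 0.
Indicial equation: r(r-1) + p(0) r + q(0) = 0, i.e. r^2 + (p(0) - 1) r + q(0) = 0, i.e. r^2 + 2 r = 0.
Discriminant: (2)^2 - 4(0) = 4, so r = (-2 ± 2)/2.
Solving: r_1 = 0, r_2 = -2.

indicial: r^2 + 2 r = 0; roots r_1 = 0, r_2 = -2


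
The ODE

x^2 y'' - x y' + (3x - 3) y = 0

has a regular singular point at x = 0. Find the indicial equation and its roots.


Divide by x^2 to reach normal form y'' + P_1(x) y' + P_2(x) y = 0 with P_1(x) = -1/x and P_2(x) = 3/x - 3/x^2.
x = 0 is a singular point because the y'-coefficient -1/x has a pole at x = 0 and the y-coefficient 3/x - 3/x^2 has a pole at x = 0.
It is a regular singular point because x P_1(x) = p(x) = -1 and x^2 P_2(x) = q(x) = 3x - 3 are polynomials, hence analytic at x = 0.
p(0) = -1,  q(0) = -3.
Indicial equation: r(r-1) + p(0) r + q(0) = 0, i.e. r^2 + (p(0) - 1) r + q(0) = 0, i.e. r^2 - 2 r - 3 = 0.
Discriminant: (-2)^2 - 4(-3) = 16, so r = (2 ± 4)/2.
Solving: r_1 = 3, r_2 = -1.

indicial: r^2 - 2 r - 3 = 0; roots r_1 = 3, r_2 = -1


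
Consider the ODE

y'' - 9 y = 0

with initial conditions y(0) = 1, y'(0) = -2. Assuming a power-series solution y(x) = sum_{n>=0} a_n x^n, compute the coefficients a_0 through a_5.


Ansatz: y(x) = sum_{n>=0} a_n x^n, so y'(x) = sum_{n>=1} n a_n x^(n-1) and y''(x) = sum_{n>=2} n(n-1) a_n x^(n-2).
Substitute into P(x) y'' + Q(x) y' + R(x) y = 0 with P(x) = 1, Q(x) = 0, R(x) = -9, and match powers of x.
Initial conditions: a_0 = 1, a_1 = -2.
Setting the coefficient of each power of x to zero and solving order by order (substituting the coefficients already found):
  x^0: 2 a_2 - 9 a_0 = 0  ->  2 a_2 = 9 a_0 = 9  ->  a_2 = 9/2
  x^1: 6 a_3 - 9 a_1 = 0  ->  6 a_3 = 9 a_1 = -18  ->  a_3 = -3
  x^2: 12 a_4 - 9 a_2 = 0  ->  12 a_4 = 9 a_2 = 81/2  ->  a_4 = 27/8
  x^3: 20 a_5 - 9 a_3 = 0  ->  20 a_5 = 9 a_3 = -27  ->  a_5 = -27/20
Truncated series: y(x) = 1 - 2 x + (9/2) x^2 - 3 x^3 + (27/8) x^4 - (27/20) x^5 + O(x^6).

a_0 = 1; a_1 = -2; a_2 = 9/2; a_3 = -3; a_4 = 27/8; a_5 = -27/20


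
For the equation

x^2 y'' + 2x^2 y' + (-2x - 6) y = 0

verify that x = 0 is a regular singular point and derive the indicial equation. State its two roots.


Divide by x^2 to reach normal form y'' + P_1(x) y' + P_2(x) y = 0 with P_1(x) = 2 and P_2(x) = -2/x - 6/x^2.
x = 0 is a singular point because the y-coefficient -2/x - 6/x^2 has a pole at x = 0.
It is a regular singular point because x P_1(x) = p(x) = 2x and x^2 P_2(x) = q(x) = -2x - 6 are polynomials, hence analytic at x = 0.
p(0) = 0,  q(0) = -6.
Indicial equation: r(r-1) + p(0) r + q(0) = 0, i.e. r^2 + (p(0) - 1) r + q(0) = 0, i.e. r^2 - 1 r - 6 = 0.
Discriminant: (-1)^2 - 4(-6) = 25, so r = (1 ± 5)/2.
Solving: r_1 = 3, r_2 = -2.

indicial: r^2 - 1 r - 6 = 0; roots r_1 = 3, r_2 = -2


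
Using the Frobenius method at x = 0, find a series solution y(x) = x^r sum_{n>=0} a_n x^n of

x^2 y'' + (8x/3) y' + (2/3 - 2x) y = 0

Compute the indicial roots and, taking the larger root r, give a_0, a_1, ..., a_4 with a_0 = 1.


Write in Frobenius form y'' + (p(x)/x) y' + (q(x)/x^2) y = 0:
  p(x) = 8/3,  q(x) = 2/3 - 2x.
Indicial equation: r(r-1) + (8/3) r + (2/3) = 0 -> roots r_1 = -2/3, r_2 = -1.
Take r = r_1 = -2/3. Let y(x) = x^r sum_{n>=0} a_n x^n with a_0 = 1.
Substitute y = x^r sum a_n x^n and match x^{r+n}. The recurrence is
  D(n) a_n - 2 a_{n-1} = 0,  where D(n) = (r+n)(r+n-1) + (8/3)(r+n) + (2/3).
  a_n = 2 / D(n) * a_{n-1}.
Since the indicial polynomial factors as (r - r_1)(r - r_2), D(n) = (r_1 + n - r_1)(r_1 + n - r_2) = n(n + 1/3).
Evaluating step by step (a_0 = 1):
  n = 1: D(1) = 1(1 + 1/3) = 4/3; numerator = 2(1) = 2; a_1 = (2)/(4/3) = 3/2
  n = 2: D(2) = 2(2 + 1/3) = 14/3; numerator = 2(3/2) = 3; a_2 = (3)/(14/3) = 9/14
  n = 3: D(3) = 3(3 + 1/3) = 10; numerator = 2(9/14) = 9/7; a_3 = (9/7)/(10) = 9/70
  n = 4: D(4) = 4(4 + 1/3) = 52/3; numerator = 2(9/70) = 9/35; a_4 = (9/35)/(52/3) = 27/1820

r = -2/3; a_0 = 1; a_1 = 3/2; a_2 = 9/14; a_3 = 9/70; a_4 = 27/1820


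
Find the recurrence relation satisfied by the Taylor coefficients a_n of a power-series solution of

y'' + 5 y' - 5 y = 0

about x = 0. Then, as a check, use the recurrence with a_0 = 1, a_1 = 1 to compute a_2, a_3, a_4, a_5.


Substitute y = sum_n a_n x^n.
y''(x) has coefficient (n+2)(n+1) a_{n+2} at x^n;
5 y'(x) has coefficient 5 (n+1) a_{n+1} at x^n;
-5 y(x) has coefficient -5 a_n at x^n.
Matching x^n: (n+2)(n+1) a_{n+2} + 5 (n+1) a_{n+1} - 5 a_n = 0.
Thus a_{n+2} = [-5 (n+1) a_{n+1} + 5 a_n] / ((n+1)(n+2)).

Check with a_0 = 1, a_1 = 1 (apply the recurrence for n = 0, 1, 2, 3): a_0 = 1, a_1 = 1, a_2 = 0, a_3 = 5/6, a_4 = -25/24, a_5 = 5/4.

a_(n+2) = [-5 (n+1) a_(n+1) + 5 a_n] / ((n+1)(n+2)); check: a_0 = 1, a_1 = 1, a_2 = 0, a_3 = 5/6, a_4 = -25/24, a_5 = 5/4


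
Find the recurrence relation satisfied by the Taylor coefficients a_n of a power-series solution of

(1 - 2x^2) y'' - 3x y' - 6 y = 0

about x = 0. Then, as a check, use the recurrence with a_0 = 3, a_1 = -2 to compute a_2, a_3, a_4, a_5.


Substitute y = sum_n a_n x^n.
(1 - 2 x^2) y'' contributes (n+2)(n+1) a_{n+2} - 2 n(n-1) a_n at x^n.
-3 x y'(x) contributes -3 n a_n at x^n.
-6 y(x) contributes -6 a_n at x^n.
Matching x^n: (n+2)(n+1) a_{n+2} + (-2 n(n-1) - 3 n - 6) a_n = 0.
Thus a_{n+2} = (2 n(n-1) + 3 n + 6) / ((n+1)(n+2)) * a_n.

Check with a_0 = 3, a_1 = -2 (apply the recurrence for n = 0, 1, 2, 3): a_0 = 3, a_1 = -2, a_2 = 9, a_3 = -3, a_4 = 12, a_5 = -81/20.

a_(n+2) = (2 n(n-1) + 3 n + 6) / ((n+1)(n+2)) * a_n; check: a_0 = 3, a_1 = -2, a_2 = 9, a_3 = -3, a_4 = 12, a_5 = -81/20


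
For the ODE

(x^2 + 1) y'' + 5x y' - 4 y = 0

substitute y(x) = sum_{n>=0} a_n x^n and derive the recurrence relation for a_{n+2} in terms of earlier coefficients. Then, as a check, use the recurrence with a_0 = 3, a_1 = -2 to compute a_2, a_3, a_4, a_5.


Substitute y = sum_n a_n x^n.
(1 + 1 x^2) y'' contributes (n+2)(n+1) a_{n+2} + n(n-1) a_n at x^n.
5 x y'(x) contributes 5 n a_n at x^n.
-4 y(x) contributes -4 a_n at x^n.
Matching x^n: (n+2)(n+1) a_{n+2} + (n(n-1) + 5 n - 4) a_n = 0.
Thus a_{n+2} = (-n(n-1) - 5 n + 4) / ((n+1)(n+2)) * a_n.

Check with a_0 = 3, a_1 = -2 (apply the recurrence for n = 0, 1, 2, 3): a_0 = 3, a_1 = -2, a_2 = 6, a_3 = 1/3, a_4 = -4, a_5 = -17/60.

a_(n+2) = (-n(n-1) - 5 n + 4) / ((n+1)(n+2)) * a_n; check: a_0 = 3, a_1 = -2, a_2 = 6, a_3 = 1/3, a_4 = -4, a_5 = -17/60


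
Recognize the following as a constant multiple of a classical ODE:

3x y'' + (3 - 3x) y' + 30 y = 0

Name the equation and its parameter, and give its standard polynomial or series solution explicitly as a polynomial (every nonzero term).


All three coefficients share the factor 3; dividing through by 3 gives  x y'' + (1 - x) y' + 10 y = 0.
This matches the Laguerre equation x y'' + (1 - x) y' + n y = 0 with n = 10; the polynomial solution is L_10(x).
With y = sum_k a_k x^k, matching x^k gives (k+1)k a_{k+1} + (k+1) a_{k+1} - k a_k + n a_k = 0, i.e. (k+1)^2 a_{k+1} = (k - n) a_k = (k - 10) a_k. The right side vanishes at k = 10, so the series terminates at degree 10.
Standard normalization L_n(0) = 1 gives a_0 = 1. Work upward with a_{k+1} = (k - 10) a_k / (k+1)^2:
  a_1 = (0 - 10)(1) / 1^2 = -10/1 = -10
  a_2 = (1 - 10)(-10) / 2^2 = 90/4 = 45/2
  a_3 = (2 - 10)(45/2) / 3^2 = -180/9 = -20
  a_4 = (3 - 10)(-20) / 4^2 = 140/16 = 35/4
  a_5 = (4 - 10)(35/4) / 5^2 = (-105/2)/25 = -21/10
  a_6 = (5 - 10)(-21/10) / 6^2 = (21/2)/36 = 7/24
  a_7 = (6 - 10)(7/24) / 7^2 = (-7/6)/49 = -1/42
  a_8 = (7 - 10)(-1/42) / 8^2 = (1/14)/64 = 1/896
  a_9 = (8 - 10)(1/896) / 9^2 = (-1/448)/81 = -1/36288
  a_10 = (9 - 10)(-1/36288) / 10^2 = (1/36288)/100 = 1/3628800
Hence L_10(x) = x^10/3628800 - x^9/36288 + x^8/896 - x^7/42 + 7 x^6/24 - 21 x^5/10 + 35 x^4/4 - 20 x^3 + 45 x^2/2 - 10 x + 1.

L_10(x); series = x^10/3628800 - x^9/36288 + x^8/896 - x^7/42 + 7 x^6/24 - 21 x^5/10 + 35 x^4/4 - 20 x^3 + 45 x^2/2 - 10 x + 1


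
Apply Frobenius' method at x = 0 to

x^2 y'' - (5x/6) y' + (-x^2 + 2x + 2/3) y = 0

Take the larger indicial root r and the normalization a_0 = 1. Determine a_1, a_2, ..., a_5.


Write in Frobenius form y'' + (p(x)/x) y' + (q(x)/x^2) y = 0:
  p(x) = -5/6,  q(x) = -x^2 + 2x + 2/3.
Indicial equation: r(r-1) + (-5/6) r + (2/3) = 0 -> roots r_1 = 4/3, r_2 = 1/2.
Take r = r_1 = 4/3. Let y(x) = x^r sum_{n>=0} a_n x^n with a_0 = 1.
Substitute y = x^r sum a_n x^n and match x^{r+n}. The recurrence is
  D(n) a_n + 2 a_{n-1} - 1 a_{n-2} = 0,  where D(n) = (r+n)(r+n-1) + (-5/6)(r+n) + (2/3).
  a_n = [-2 a_{n-1} + 1 a_{n-2}] / D(n).
Since the indicial polynomial factors as (r - r_1)(r - r_2), D(n) = (r_1 + n - r_1)(r_1 + n - r_2) = n(n + 5/6).
Evaluating step by step (a_0 = 1):
  n = 1: D(1) = 1(1 + 5/6) = 11/6; numerator = -2(1) = -2; a_1 = (-2)/(11/6) = -12/11
  n = 2: D(2) = 2(2 + 5/6) = 17/3; numerator = -2(-12/11) + 1(1) = 35/11; a_2 = (35/11)/(17/3) = 105/187
  n = 3: D(3) = 3(3 + 5/6) = 23/2; numerator = -2(105/187) + 1(-12/11) = -414/187; a_3 = (-414/187)/(23/2) = -36/187
  n = 4: D(4) = 4(4 + 5/6) = 58/3; numerator = -2(-36/187) + 1(105/187) = 177/187; a_4 = (177/187)/(58/3) = 531/10846
  n = 5: D(5) = 5(5 + 5/6) = 175/6; numerator = -2(531/10846) + 1(-36/187) = -1575/5423; a_5 = (-1575/5423)/(175/6) = -54/5423

r = 4/3; a_0 = 1; a_1 = -12/11; a_2 = 105/187; a_3 = -36/187; a_4 = 531/10846; a_5 = -54/5423


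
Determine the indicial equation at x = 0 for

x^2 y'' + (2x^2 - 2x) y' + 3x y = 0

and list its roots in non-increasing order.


Divide by x^2 to reach normal form y'' + P_1(x) y' + P_2(x) y = 0 with P_1(x) = 2 - 2/x and P_2(x) = 3/x.
x = 0 is a singular point because the y'-coefficient 2 - 2/x has a pole at x = 0 and the y-coefficient 3/x has a pole at x = 0.
It is a regular singular point because x P_1(x) = p(x) = 2x - 2 and x^2 P_2(x) = q(x) = 3x are polynomials, hence analytic at x = 0.
p(0) = -2,  q(0) = 0.
Indicial equation: r(r-1) + p(0) r + q(0) = 0, i.e. r^2 + (p(0) - 1) r + q(0) = 0, i.e. r^2 - 3 r = 0.
Discriminant: (-3)^2 - 4(0) = 9, so r = (3 ± 3)/2.
Solving: r_1 = 3, r_2 = 0.

indicial: r^2 - 3 r = 0; roots r_1 = 3, r_2 = 0


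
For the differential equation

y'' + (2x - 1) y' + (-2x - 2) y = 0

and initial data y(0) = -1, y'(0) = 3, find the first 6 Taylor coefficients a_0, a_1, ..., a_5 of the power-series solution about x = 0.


Ansatz: y(x) = sum_{n>=0} a_n x^n, so y'(x) = sum_{n>=1} n a_n x^(n-1) and y''(x) = sum_{n>=2} n(n-1) a_n x^(n-2).
Substitute into P(x) y'' + Q(x) y' + R(x) y = 0 with P(x) = 1, Q(x) = 2x - 1, R(x) = -2x - 2, and match powers of x.
Initial conditions: a_0 = -1, a_1 = 3.
Setting the coefficient of each power of x to zero and solving order by order (substituting the coefficients already found):
  x^0: 2 a_2 - a_1 - 2 a_0 = 0  ->  2 a_2 = a_1 + 2 a_0 = 1  ->  a_2 = 1/2
  x^1: 6 a_3 - 2 a_2 - 2 a_0 = 0  ->  6 a_3 = 2 a_2 + 2 a_0 = -1  ->  a_3 = -1/6
  x^2: 12 a_4 - 3 a_3 + 2 a_2 - 2 a_1 = 0  ->  12 a_4 = 3 a_3 - 2 a_2 + 2 a_1 = 9/2  ->  a_4 = 3/8
  x^3: 20 a_5 - 4 a_4 + 4 a_3 - 2 a_2 = 0  ->  20 a_5 = 4 a_4 - 4 a_3 + 2 a_2 = 19/6  ->  a_5 = 19/120
Truncated series: y(x) = -1 + 3 x + (1/2) x^2 - (1/6) x^3 + (3/8) x^4 + (19/120) x^5 + O(x^6).

a_0 = -1; a_1 = 3; a_2 = 1/2; a_3 = -1/6; a_4 = 3/8; a_5 = 19/120


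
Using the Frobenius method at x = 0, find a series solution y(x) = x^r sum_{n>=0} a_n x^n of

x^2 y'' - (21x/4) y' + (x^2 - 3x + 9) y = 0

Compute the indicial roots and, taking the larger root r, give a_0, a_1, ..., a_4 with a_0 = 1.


Write in Frobenius form y'' + (p(x)/x) y' + (q(x)/x^2) y = 0:
  p(x) = -21/4,  q(x) = x^2 - 3x + 9.
Indicial equation: r(r-1) + (-21/4) r + (9) = 0 -> roots r_1 = 4, r_2 = 9/4.
Take r = r_1 = 4. Let y(x) = x^r sum_{n>=0} a_n x^n with a_0 = 1.
Substitute y = x^r sum a_n x^n and match x^{r+n}. The recurrence is
  D(n) a_n - 3 a_{n-1} + 1 a_{n-2} = 0,  where D(n) = (r+n)(r+n-1) + (-21/4)(r+n) + (9).
  a_n = [3 a_{n-1} - 1 a_{n-2}] / D(n).
Since the indicial polynomial factors as (r - r_1)(r - r_2), D(n) = (r_1 + n - r_1)(r_1 + n - r_2) = n(n + 7/4).
Evaluating step by step (a_0 = 1):
  n = 1: D(1) = 1(1 + 7/4) = 11/4; numerator = 3(1) = 3; a_1 = (3)/(11/4) = 12/11
  n = 2: D(2) = 2(2 + 7/4) = 15/2; numerator = 3(12/11) - 1(1) = 25/11; a_2 = (25/11)/(15/2) = 10/33
  n = 3: D(3) = 3(3 + 7/4) = 57/4; numerator = 3(10/33) - 1(12/11) = -2/11; a_3 = (-2/11)/(57/4) = -8/627
  n = 4: D(4) = 4(4 + 7/4) = 23; numerator = 3(-8/627) - 1(10/33) = -214/627; a_4 = (-214/627)/(23) = -214/14421

r = 4; a_0 = 1; a_1 = 12/11; a_2 = 10/33; a_3 = -8/627; a_4 = -214/14421


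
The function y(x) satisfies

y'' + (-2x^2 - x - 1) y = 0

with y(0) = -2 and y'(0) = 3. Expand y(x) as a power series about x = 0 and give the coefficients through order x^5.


Ansatz: y(x) = sum_{n>=0} a_n x^n, so y'(x) = sum_{n>=1} n a_n x^(n-1) and y''(x) = sum_{n>=2} n(n-1) a_n x^(n-2).
Substitute into P(x) y'' + Q(x) y' + R(x) y = 0 with P(x) = 1, Q(x) = 0, R(x) = -2x^2 - x - 1, and match powers of x.
Initial conditions: a_0 = -2, a_1 = 3.
Setting the coefficient of each power of x to zero and solving order by order (substituting the coefficients already found):
  x^0: 2 a_2 - a_0 = 0  ->  2 a_2 = a_0 = -2  ->  a_2 = -1
  x^1: 6 a_3 - a_1 - a_0 = 0  ->  6 a_3 = a_1 + a_0 = 1  ->  a_3 = 1/6
  x^2: 12 a_4 - a_2 - a_1 - 2 a_0 = 0  ->  12 a_4 = a_2 + a_1 + 2 a_0 = -2  ->  a_4 = -1/6
  x^3: 20 a_5 - a_3 - a_2 - 2 a_1 = 0  ->  20 a_5 = a_3 + a_2 + 2 a_1 = 31/6  ->  a_5 = 31/120
Truncated series: y(x) = -2 + 3 x - x^2 + (1/6) x^3 - (1/6) x^4 + (31/120) x^5 + O(x^6).

a_0 = -2; a_1 = 3; a_2 = -1; a_3 = 1/6; a_4 = -1/6; a_5 = 31/120


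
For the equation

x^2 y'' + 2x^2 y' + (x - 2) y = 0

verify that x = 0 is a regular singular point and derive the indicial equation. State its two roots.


Divide by x^2 to reach normal form y'' + P_1(x) y' + P_2(x) y = 0 with P_1(x) = 2 and P_2(x) = 1/x - 2/x^2.
x = 0 is a singular point because the y-coefficient 1/x - 2/x^2 has a pole at x = 0.
It is a regular singular point because x P_1(x) = p(x) = 2x and x^2 P_2(x) = q(x) = x - 2 are polynomials, hence analytic at x = 0.
p(0) = 0,  q(0) = -2.
Indicial equation: r(r-1) + p(0) r + q(0) = 0, i.e. r^2 + (p(0) - 1) r + q(0) = 0, i.e. r^2 - 1 r - 2 = 0.
Discriminant: (-1)^2 - 4(-2) = 9, so r = (1 ± 3)/2.
Solving: r_1 = 2, r_2 = -1.

indicial: r^2 - 1 r - 2 = 0; roots r_1 = 2, r_2 = -1


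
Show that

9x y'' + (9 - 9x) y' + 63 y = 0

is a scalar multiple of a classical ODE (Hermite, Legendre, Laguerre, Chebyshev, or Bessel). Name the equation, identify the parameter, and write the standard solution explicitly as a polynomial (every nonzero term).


All three coefficients share the factor 9; dividing through by 9 gives  x y'' + (1 - x) y' + 7 y = 0.
This matches the Laguerre equation x y'' + (1 - x) y' + n y = 0 with n = 7; the polynomial solution is L_7(x).
With y = sum_k a_k x^k, matching x^k gives (k+1)k a_{k+1} + (k+1) a_{k+1} - k a_k + n a_k = 0, i.e. (k+1)^2 a_{k+1} = (k - n) a_k = (k - 7) a_k. The right side vanishes at k = 7, so the series terminates at degree 7.
Standard normalization L_n(0) = 1 gives a_0 = 1. Work upward with a_{k+1} = (k - 7) a_k / (k+1)^2:
  a_1 = (0 - 7)(1) / 1^2 = -7/1 = -7
  a_2 = (1 - 7)(-7) / 2^2 = 42/4 = 21/2
  a_3 = (2 - 7)(21/2) / 3^2 = (-105/2)/9 = -35/6
  a_4 = (3 - 7)(-35/6) / 4^2 = (70/3)/16 = 35/24
  a_5 = (4 - 7)(35/24) / 5^2 = (-35/8)/25 = -7/40
  a_6 = (5 - 7)(-7/40) / 6^2 = (7/20)/36 = 7/720
  a_7 = (6 - 7)(7/720) / 7^2 = (-7/720)/49 = -1/5040
Hence L_7(x) = -x^7/5040 + 7 x^6/720 - 7 x^5/40 + 35 x^4/24 - 35 x^3/6 + 21 x^2/2 - 7 x + 1.

L_7(x); series = -x^7/5040 + 7 x^6/720 - 7 x^5/40 + 35 x^4/24 - 35 x^3/6 + 21 x^2/2 - 7 x + 1
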